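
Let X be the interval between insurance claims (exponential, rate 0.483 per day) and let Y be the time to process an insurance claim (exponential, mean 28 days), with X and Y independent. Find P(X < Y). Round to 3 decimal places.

λ_1 = 0.483, λ_2 = 1/28 = 0.0357143.
For independent exponentials, P(X < Y) = λ_1/(λ_1+λ_2) = 0.483/0.518714 ≈ 0.931.

0.931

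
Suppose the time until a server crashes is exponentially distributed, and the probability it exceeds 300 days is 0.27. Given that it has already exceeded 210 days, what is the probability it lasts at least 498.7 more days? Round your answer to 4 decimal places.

From e^(−λ·300) = 0.27, λ = −ln(0.27)/300 = 0.00436444.
Memoryless: P(X > 210+498.7 | X > 210) = P(X > 498.7) = e^(−0.00436444·498.7) ≈ 0.1134.

0.1134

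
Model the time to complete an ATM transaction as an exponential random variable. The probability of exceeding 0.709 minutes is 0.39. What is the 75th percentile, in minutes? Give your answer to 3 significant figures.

e^(−λ·0.709) = 0.39 ⇒ λ = −ln(0.39)/0.709 = 1.32808.
75th percentile: 1 − e^(−λt) = 0.75, t = −ln(0.25)/λ = 1.04383 minutes.

1.04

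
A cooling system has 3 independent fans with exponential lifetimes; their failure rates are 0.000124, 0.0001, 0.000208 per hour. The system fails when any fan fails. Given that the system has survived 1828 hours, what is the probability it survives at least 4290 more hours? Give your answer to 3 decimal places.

0.157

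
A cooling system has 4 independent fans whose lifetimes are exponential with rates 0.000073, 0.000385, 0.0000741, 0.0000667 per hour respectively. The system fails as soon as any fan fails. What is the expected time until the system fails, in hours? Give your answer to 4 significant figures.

The time to first failure is exponential with rate Σλ = 0.000073 + 0.000385 + 0.0000741 + 0.0000667 = 0.0005988.
E[min] = 1/Σλ = 1/0.0005988 = 1670.01 hours.

1670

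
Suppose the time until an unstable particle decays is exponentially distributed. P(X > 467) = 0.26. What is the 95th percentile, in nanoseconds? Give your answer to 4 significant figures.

e^(−λ·467) = 0.26 ⇒ λ = −ln(0.26)/467 = 0.00288453.
95th percentile: 1 − e^(−λt) = 0.95, t = −ln(0.05)/λ = 1038.55 nanoseconds.

1039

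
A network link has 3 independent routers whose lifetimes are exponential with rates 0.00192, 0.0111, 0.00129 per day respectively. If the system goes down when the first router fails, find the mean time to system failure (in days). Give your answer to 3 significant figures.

The time to first failure is exponential with rate Σλ = 0.00192 + 0.0111 + 0.00129 = 0.01431.
E[min] = 1/Σλ = 1/0.01431 = 69.8812 days.

69.9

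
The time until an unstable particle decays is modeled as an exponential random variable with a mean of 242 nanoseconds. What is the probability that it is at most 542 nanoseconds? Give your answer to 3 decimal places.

The rate is λ = 1/242 = 0.00413223 per nanosecond.
P(X ≤ 542) = 1 − e^(−λ·542) = 1 − e^(−2.2397) ≈ 0.894.

0.894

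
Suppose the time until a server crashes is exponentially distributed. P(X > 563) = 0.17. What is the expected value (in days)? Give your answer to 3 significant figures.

e^(−λ·563) = 0.17 ⇒ λ = −ln(0.17)/563 = 0.00314735.
Mean = 1/λ = 317.728 days.

318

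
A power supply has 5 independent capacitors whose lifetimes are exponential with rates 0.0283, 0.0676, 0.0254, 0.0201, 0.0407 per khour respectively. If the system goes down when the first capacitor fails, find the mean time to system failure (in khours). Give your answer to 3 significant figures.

5.49

The time to first failure is exponential with rate Σλ = 0.0283 + 0.0676 + 0.0254 + 0.0201 + 0.0407 = 0.1821.
E[min] = 1/Σλ = 1/0.1821 = 5.49149 khours.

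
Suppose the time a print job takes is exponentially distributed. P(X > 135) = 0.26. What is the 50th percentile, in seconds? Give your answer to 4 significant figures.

69.47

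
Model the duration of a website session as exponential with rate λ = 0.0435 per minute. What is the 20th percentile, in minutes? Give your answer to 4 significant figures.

Set 1 − e^(−λt) = 0.2, so t = −ln(0.8)/λ = 0.22314/0.0435 ≈ 5.12974 minutes.

5.130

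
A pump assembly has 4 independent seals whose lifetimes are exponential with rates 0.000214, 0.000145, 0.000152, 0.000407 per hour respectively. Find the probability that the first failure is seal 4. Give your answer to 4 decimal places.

0.4434

The time to first failure is exponential with rate Σλ = 0.000214 + 0.000145 + 0.000152 + 0.000407 = 0.000918.
P(seal 4 first) = λ_4/Σλ = 0.000407/0.000918 ≈ 0.4434.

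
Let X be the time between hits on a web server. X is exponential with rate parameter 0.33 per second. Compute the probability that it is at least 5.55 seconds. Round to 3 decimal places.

0.160

P(X > 5.55) = e^(−λ·5.55) = e^(−1.8315) ≈ 0.160.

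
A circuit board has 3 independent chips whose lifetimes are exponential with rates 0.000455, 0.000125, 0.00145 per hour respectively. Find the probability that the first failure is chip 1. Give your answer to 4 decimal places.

0.2241

The time to first failure is exponential with rate Σλ = 0.000455 + 0.000125 + 0.00145 = 0.00203.
P(chip 1 first) = λ_1/Σλ = 0.000455/0.00203 ≈ 0.2241.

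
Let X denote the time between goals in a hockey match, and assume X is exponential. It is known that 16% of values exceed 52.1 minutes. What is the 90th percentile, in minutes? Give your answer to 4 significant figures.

65.46

e^(−λ·52.1) = 0.16 ⇒ λ = −ln(0.16)/52.1 = 0.0351743.
90th percentile: 1 − e^(−λt) = 0.9, t = −ln(0.1)/λ = 65.4621 minutes.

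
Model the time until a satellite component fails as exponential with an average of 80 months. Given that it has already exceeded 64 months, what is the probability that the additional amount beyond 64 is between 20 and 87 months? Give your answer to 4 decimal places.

The rate is λ = 1/80 = 0.0125 per month.
Memoryless: the residual past 64 is again Exp(λ).
P(20 < residual < 87) = e^(−λ·20) − e^(−λ·87) = 0.77880 − 0.33706 ≈ 0.4417.

0.4417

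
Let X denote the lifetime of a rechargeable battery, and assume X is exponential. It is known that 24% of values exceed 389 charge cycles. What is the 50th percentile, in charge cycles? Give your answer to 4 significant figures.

188.9

e^(−λ·389) = 0.24 ⇒ λ = −ln(0.24)/389 = 0.00366868.
50th percentile: 1 − e^(−λt) = 0.5, t = −ln(0.5)/λ = 188.936 charge cycles.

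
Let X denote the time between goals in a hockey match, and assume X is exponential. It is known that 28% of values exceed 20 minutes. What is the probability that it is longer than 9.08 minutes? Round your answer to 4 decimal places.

e^(−λ·20) = 0.28 ⇒ λ = −ln(0.28)/20 = 0.0636483.
P(X > 9.08) = e^(−0.0636483·9.08) = e^(−0.57793) ≈ 0.5611.

0.5611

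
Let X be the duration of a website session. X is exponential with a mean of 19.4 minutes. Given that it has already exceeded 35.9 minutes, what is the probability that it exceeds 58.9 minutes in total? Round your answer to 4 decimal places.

0.3056

The rate is λ = 1/19.4 = 0.0515464 per minute.
The exponential is memoryless, so the remaining time is again Exp(λ): the condition X > 35.9 is irrelevant.
P(X > 23) = e^(−1.1856) ≈ 0.3056.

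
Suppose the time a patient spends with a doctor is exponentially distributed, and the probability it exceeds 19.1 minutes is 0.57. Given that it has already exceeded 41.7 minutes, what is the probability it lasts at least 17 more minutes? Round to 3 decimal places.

0.606

From e^(−λ·19.1) = 0.57, λ = −ln(0.57)/19.1 = 0.0294303.
Memoryless: P(X > 41.7+17 | X > 41.7) = P(X > 17) = e^(−0.0294303·17) ≈ 0.606.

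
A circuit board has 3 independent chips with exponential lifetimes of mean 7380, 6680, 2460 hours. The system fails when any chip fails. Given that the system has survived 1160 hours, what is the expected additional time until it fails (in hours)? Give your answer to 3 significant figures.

1450

First-failure rate Σλ = 1/7380 + 1/6680 + 1/2460 = 0.000691706.
By memorylessness the expected residual is 1/Σλ = 1445.7 hours, regardless of the 1160 already elapsed.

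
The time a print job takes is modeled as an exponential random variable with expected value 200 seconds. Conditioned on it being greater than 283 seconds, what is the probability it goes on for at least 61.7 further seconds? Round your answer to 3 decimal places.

The rate is λ = 1/200 = 0.005 per second.
The exponential is memoryless, so the remaining time is again Exp(λ): the condition X > 283 is irrelevant.
P(X > 61.7) = e^(−0.3085) ≈ 0.735.

0.735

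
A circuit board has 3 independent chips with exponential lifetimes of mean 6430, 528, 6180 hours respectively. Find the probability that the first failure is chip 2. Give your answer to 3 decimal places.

Rates: λ_i = 1/mean_i → 0.000155521, 0.00189394, 0.000161812; Σλ = 0.00221127.
P(chip 2 first) = λ_2/Σλ = 0.00189394/0.00221127 ≈ 0.856.

0.856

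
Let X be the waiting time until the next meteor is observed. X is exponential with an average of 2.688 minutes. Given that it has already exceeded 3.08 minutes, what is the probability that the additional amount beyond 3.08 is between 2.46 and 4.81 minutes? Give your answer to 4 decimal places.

0.2334

The rate is λ = 1/2.688 = 0.372024 per minute.
Memoryless: the residual past 3.08 is again Exp(λ).
P(2.46 < residual < 4.81) = e^(−λ·2.46) − e^(−λ·4.81) = 0.40045 − 0.16705 ≈ 0.2334.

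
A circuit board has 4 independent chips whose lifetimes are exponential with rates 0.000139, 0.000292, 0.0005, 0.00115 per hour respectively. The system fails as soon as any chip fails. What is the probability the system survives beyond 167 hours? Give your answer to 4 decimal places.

0.7064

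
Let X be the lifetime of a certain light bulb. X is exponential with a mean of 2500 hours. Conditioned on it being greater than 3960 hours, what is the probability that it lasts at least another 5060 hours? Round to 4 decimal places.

0.1321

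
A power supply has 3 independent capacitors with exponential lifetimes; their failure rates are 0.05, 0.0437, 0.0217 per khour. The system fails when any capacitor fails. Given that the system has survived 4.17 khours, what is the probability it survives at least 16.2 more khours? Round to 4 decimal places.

0.1542

Time to first failure ~ Exp(Σλ) with Σλ = 0.1154.
By memorylessness, P(T > 4.17+16.2 | T > 4.17) = P(T > 16.2) = e^(−0.1154·16.2) ≈ 0.1542.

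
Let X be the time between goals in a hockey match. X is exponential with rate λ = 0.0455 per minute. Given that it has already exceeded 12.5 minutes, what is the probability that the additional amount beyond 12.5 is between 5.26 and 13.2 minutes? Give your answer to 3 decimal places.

0.239

Memoryless: the residual past 12.5 is again Exp(λ).
P(5.26 < residual < 13.2) = e^(−λ·5.26) − e^(−λ·13.2) = 0.78716 − 0.54848 ≈ 0.239.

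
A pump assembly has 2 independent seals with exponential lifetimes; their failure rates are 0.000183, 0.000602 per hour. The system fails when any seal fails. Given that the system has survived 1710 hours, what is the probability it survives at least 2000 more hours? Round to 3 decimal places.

0.208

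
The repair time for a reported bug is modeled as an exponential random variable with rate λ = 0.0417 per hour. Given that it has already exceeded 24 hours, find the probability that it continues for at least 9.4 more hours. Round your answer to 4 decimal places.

0.6757

P(X > s+t | X > s) = e^(−λ(s+t))/e^(−λs) = e^(−λt), independent of s = 24.
P(X > 9.4) = e^(−0.39198) ≈ 0.6757.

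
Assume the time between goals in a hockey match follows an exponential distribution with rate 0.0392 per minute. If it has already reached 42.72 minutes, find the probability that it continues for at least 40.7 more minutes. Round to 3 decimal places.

P(X > s+t | X > s) = e^(−λ(s+t))/e^(−λs) = e^(−λt), independent of s = 42.72.
P(X > 40.7) = e^(−1.5954) ≈ 0.203.

0.203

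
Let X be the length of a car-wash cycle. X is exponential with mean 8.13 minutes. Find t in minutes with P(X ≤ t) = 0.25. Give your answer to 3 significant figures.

2.34

The rate is λ = 1/8.13 = 0.123001 per minute.
Set 1 − e^(−λt) = 0.25, so t = −ln(0.75)/λ = 0.28768/0.123001 ≈ 2.33886 minutes.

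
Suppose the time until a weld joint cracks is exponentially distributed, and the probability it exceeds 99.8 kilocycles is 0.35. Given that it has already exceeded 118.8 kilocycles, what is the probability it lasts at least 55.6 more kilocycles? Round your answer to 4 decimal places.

0.5572

From e^(−λ·99.8) = 0.35, λ = −ln(0.35)/99.8 = 0.0105193.
Memoryless: P(X > 118.8+55.6 | X > 118.8) = P(X > 55.6) = e^(−0.0105193·55.6) ≈ 0.5572.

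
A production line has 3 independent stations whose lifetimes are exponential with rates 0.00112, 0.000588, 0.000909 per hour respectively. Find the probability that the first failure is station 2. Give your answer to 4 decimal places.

0.2247

The time to first failure is exponential with rate Σλ = 0.00112 + 0.000588 + 0.000909 = 0.002617.
P(station 2 first) = λ_2/Σλ = 0.000588/0.002617 ≈ 0.2247.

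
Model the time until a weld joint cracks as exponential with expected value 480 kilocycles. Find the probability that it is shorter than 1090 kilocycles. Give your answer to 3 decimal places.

0.897

The rate is λ = 1/480 = 0.00208333 per kilocycle.
P(X ≤ 1090) = 1 − e^(−λ·1090) = 1 − e^(−2.2708) ≈ 0.897.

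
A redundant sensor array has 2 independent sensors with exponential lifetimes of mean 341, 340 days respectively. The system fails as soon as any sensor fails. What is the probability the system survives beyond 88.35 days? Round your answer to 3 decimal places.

0.595

The first failure time is exponential with rate Σλ_i = 1/341 + 1/340 = 0.00587373 per day.
P(min > 88.35) = e^(−0.00587373·88.35) = e^(−0.51894) ≈ 0.595.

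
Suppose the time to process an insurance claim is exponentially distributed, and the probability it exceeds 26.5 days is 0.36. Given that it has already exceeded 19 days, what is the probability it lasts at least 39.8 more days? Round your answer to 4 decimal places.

0.2156

From e^(−λ·26.5) = 0.36, λ = −ln(0.36)/26.5 = 0.0385529.
Memoryless: P(X > 19+39.8 | X > 19) = P(X > 39.8) = e^(−0.0385529·39.8) ≈ 0.2156.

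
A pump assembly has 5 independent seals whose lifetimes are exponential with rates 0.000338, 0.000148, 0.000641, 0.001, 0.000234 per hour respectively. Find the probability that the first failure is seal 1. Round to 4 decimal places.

0.1432

The time to first failure is exponential with rate Σλ = 0.000338 + 0.000148 + 0.000641 + 0.001 + 0.000234 = 0.002361.
P(seal 1 first) = λ_1/Σλ = 0.000338/0.002361 ≈ 0.1432.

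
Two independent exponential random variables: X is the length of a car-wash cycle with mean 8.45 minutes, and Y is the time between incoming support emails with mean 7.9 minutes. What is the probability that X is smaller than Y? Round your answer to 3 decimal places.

0.483

λ_1 = 1/8.45 = 0.118343, λ_2 = 1/7.9 = 0.126582.
For independent exponentials, P(X < Y) = λ_1/(λ_1+λ_2) = 0.118343/0.244925 ≈ 0.483.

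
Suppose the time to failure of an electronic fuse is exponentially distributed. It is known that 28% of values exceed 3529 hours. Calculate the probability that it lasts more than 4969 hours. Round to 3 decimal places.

e^(−λ·3529) = 0.28 ⇒ λ = −ln(0.28)/3529 = 0.000360716.
P(X > 4969) = e^(−0.000360716·4969) = e^(−1.7924) ≈ 0.167.

0.167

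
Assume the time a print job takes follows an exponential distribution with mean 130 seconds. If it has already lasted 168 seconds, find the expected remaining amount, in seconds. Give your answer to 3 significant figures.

130

The rate is λ = 1/130 = 0.00769231 per second.
By memorylessness, the remaining amount past any threshold is again Exp(λ) with mean 1/λ = 130 seconds.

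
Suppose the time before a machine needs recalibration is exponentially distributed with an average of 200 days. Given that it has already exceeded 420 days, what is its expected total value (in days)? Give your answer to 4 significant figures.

The rate is λ = 1/200 = 0.005 per day.
By memorylessness, E[X | X > 420] = 420 + 1/λ = 420 + 200 = 620 days.

620.0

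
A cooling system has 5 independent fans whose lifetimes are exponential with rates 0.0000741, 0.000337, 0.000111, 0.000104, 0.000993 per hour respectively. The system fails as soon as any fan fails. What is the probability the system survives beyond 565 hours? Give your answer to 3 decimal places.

0.401

The time to first failure is exponential with rate Σλ = 0.0000741 + 0.000337 + 0.000111 + 0.000104 + 0.000993 = 0.0016191.
P(min > 565) = e^(−0.0016191·565) = e^(−0.91479) ≈ 0.401.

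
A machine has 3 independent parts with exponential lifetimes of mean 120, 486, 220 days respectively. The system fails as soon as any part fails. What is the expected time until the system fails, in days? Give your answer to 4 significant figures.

66.95

The first failure time is exponential with rate Σλ_i = 1/120 + 1/486 + 1/220 = 0.0149364 per day.
E[min] = 1/Σλ = 1/0.0149364 = 66.9505 days.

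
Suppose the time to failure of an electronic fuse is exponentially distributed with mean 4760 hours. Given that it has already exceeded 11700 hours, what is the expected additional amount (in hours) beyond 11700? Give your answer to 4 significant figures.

The rate is λ = 1/4760 = 0.000210084 per hour.
By memorylessness, the remaining amount past any threshold is again Exp(λ) with mean 1/λ = 4760 hours.

4760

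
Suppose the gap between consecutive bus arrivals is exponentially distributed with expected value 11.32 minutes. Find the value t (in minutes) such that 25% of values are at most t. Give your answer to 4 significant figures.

3.257

The rate is λ = 1/11.32 = 0.0883392 per minute.
Set 1 − e^(−λt) = 0.25, so t = −ln(0.75)/λ = 0.28768/0.0883392 ≈ 3.25656 minutes.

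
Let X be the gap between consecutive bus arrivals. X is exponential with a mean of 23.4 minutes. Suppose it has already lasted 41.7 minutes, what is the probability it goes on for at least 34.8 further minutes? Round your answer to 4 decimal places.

0.2260

The rate is λ = 1/23.4 = 0.042735 per minute.
P(X > s+t | X > s) = e^(−λ(s+t))/e^(−λs) = e^(−λt), independent of s = 41.7.
P(X > 34.8) = e^(−1.4872) ≈ 0.2260.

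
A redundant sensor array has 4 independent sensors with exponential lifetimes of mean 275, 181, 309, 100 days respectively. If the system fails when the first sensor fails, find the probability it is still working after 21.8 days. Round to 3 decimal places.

0.614

The first failure time is exponential with rate Σλ_i = 1/275 + 1/181 + 1/309 + 1/100 = 0.0223975 per day.
P(min > 21.8) = e^(−0.0223975·21.8) = e^(−0.48826) ≈ 0.614.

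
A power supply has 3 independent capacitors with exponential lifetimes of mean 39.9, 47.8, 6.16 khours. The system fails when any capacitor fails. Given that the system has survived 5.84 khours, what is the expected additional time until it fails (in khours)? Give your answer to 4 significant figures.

First-failure rate Σλ = 1/39.9 + 1/47.8 + 1/6.16 = 0.208321.
By memorylessness the expected residual is 1/Σλ = 4.80029 khours, regardless of the 5.84 already elapsed.

4.800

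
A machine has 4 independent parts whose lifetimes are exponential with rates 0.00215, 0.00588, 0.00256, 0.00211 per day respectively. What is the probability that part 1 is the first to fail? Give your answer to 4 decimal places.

0.1693

The time to first failure is exponential with rate Σλ = 0.00215 + 0.00588 + 0.00256 + 0.00211 = 0.0127.
P(part 1 first) = λ_1/Σλ = 0.00215/0.0127 ≈ 0.1693.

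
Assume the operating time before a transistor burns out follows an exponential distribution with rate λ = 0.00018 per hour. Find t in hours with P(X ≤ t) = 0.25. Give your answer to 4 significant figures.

Set 1 − e^(−λt) = 0.25, so t = −ln(0.75)/λ = 0.28768/0.00018 ≈ 1598.23 hours.

1598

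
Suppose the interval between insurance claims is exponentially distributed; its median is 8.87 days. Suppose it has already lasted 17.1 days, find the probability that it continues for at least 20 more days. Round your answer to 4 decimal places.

For an exponential, median = ln(2)/λ, so λ = ln 2 / 8.87 = 0.0781451 per day.
P(X > s+t | X > s) = e^(−λ(s+t))/e^(−λs) = e^(−λt), independent of s = 17.1.
P(X > 20) = e^(−1.5629) ≈ 0.2095.

0.2095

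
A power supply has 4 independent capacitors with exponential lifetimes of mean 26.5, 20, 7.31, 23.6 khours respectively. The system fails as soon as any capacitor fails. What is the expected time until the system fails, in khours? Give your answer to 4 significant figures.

3.747

The first failure time is exponential with rate Σλ_i = 1/26.5 + 1/20 + 1/7.31 + 1/23.6 = 0.266908 per khour.
E[min] = 1/Σλ = 1/0.266908 = 3.74661 khours.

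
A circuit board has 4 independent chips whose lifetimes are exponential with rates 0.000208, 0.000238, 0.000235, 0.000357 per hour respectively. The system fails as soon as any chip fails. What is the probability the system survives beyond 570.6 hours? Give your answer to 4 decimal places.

0.5531

The time to first failure is exponential with rate Σλ = 0.000208 + 0.000238 + 0.000235 + 0.000357 = 0.001038.
P(min > 570.6) = e^(−0.001038·570.6) = e^(−0.59228) ≈ 0.5531.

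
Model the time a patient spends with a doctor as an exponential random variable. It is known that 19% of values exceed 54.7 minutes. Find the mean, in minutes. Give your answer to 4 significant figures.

32.94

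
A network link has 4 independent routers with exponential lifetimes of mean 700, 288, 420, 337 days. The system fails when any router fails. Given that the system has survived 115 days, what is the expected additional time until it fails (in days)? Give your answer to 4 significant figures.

97.57

First-failure rate Σλ = 1/700 + 1/288 + 1/420 + 1/337 = 0.0102491.
By memorylessness the expected residual is 1/Σλ = 97.5695 days, regardless of the 115 already elapsed.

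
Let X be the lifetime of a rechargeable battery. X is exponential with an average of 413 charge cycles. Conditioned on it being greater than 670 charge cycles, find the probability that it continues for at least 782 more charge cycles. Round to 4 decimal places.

The rate is λ = 1/413 = 0.00242131 per charge cycle.
The exponential is memoryless, so the remaining time is again Exp(λ): the condition X > 670 is irrelevant.
P(X > 782) = e^(−1.8935) ≈ 0.1505.

0.1505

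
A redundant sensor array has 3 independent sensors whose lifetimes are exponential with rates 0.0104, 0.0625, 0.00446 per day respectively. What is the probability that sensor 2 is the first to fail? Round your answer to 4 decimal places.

0.8079

The time to first failure is exponential with rate Σλ = 0.0104 + 0.0625 + 0.00446 = 0.07736.
P(sensor 2 first) = λ_2/Σλ = 0.0625/0.07736 ≈ 0.8079.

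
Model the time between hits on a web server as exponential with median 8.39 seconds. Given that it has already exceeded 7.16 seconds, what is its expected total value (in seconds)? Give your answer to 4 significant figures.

For an exponential, median = ln(2)/λ, so λ = ln 2 / 8.39 = 0.0826159 per second.
By memorylessness, E[X | X > 7.16] = 7.16 + 1/λ = 7.16 + 12.1042 = 19.2642 seconds.

19.26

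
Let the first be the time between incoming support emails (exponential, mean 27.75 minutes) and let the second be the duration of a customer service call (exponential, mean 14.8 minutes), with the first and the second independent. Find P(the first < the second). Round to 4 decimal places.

λ_1 = 1/27.75 = 0.036036, λ_2 = 1/14.8 = 0.0675676.
For independent exponentials, P(the first < the second) = λ_1/(λ_1+λ_2) = 0.036036/0.103604 ≈ 0.3478.

0.3478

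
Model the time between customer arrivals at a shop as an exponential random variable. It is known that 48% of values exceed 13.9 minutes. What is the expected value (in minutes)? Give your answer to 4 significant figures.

18.94

e^(−λ·13.9) = 0.48 ⇒ λ = −ln(0.48)/13.9 = 0.0528035.
Mean = 1/λ = 18.9381 minutes.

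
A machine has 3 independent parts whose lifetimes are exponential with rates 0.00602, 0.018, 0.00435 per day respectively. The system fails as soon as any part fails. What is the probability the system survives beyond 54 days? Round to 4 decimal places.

0.2161

The time to first failure is exponential with rate Σλ = 0.00602 + 0.018 + 0.00435 = 0.02837.
P(min > 54) = e^(−0.02837·54) = e^(−1.532) ≈ 0.2161.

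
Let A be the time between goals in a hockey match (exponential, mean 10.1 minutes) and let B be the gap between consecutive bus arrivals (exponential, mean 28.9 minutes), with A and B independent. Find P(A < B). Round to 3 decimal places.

λ_1 = 1/10.1 = 0.0990099, λ_2 = 1/28.9 = 0.0346021.
For independent exponentials, P(A < B) = λ_1/(λ_1+λ_2) = 0.0990099/0.133612 ≈ 0.741.

0.741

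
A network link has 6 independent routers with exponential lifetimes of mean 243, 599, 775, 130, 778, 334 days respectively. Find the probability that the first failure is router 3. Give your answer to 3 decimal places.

0.068

Rates: λ_i = 1/mean_i → 0.00411523, 0.00166945, 0.00129032, 0.00769231, 0.00128535, 0.00299401; Σλ = 0.0190467.
P(router 3 first) = λ_3/Σλ = 0.00129032/0.0190467 ≈ 0.068.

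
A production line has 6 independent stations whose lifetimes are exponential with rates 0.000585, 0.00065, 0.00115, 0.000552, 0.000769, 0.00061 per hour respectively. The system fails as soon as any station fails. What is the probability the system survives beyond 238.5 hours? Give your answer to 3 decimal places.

The time to first failure is exponential with rate Σλ = 0.000585 + 0.00065 + 0.00115 + 0.000552 + 0.000769 + 0.00061 = 0.004316.
P(min > 238.5) = e^(−0.004316·238.5) = e^(−1.0294) ≈ 0.357.

0.357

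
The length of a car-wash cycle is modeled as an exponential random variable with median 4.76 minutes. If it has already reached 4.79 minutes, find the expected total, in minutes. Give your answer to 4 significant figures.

For an exponential, median = ln(2)/λ, so λ = ln 2 / 4.76 = 0.145619 per minute.
By memorylessness, E[X | X > 4.79] = 4.79 + 1/λ = 4.79 + 6.86723 = 11.6572 minutes.

11.66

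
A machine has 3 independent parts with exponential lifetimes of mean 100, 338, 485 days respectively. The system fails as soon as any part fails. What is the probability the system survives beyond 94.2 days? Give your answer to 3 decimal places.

The first failure time is exponential with rate Σλ_i = 1/100 + 1/338 + 1/485 = 0.0150204 per day.
P(min > 94.2) = e^(−0.0150204·94.2) = e^(−1.4149) ≈ 0.243.

0.243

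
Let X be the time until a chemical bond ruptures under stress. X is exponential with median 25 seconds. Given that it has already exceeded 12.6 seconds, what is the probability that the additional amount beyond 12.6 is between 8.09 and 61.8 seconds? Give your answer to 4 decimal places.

For an exponential, median = ln(2)/λ, so λ = ln 2 / 25 = 0.0277259 per second.
Memoryless: the residual past 12.6 is again Exp(λ).
P(8.09 < residual < 61.8) = e^(−λ·8.09) − e^(−λ·61.8) = 0.79907 − 0.18024 ≈ 0.6188.

0.6188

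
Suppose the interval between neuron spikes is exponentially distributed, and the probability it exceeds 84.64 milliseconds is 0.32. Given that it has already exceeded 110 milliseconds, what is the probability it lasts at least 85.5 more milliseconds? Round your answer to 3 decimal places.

From e^(−λ·84.64) = 0.32, λ = −ln(0.32)/84.64 = 0.0134621.
Memoryless: P(X > 110+85.5 | X > 110) = P(X > 85.5) = e^(−0.0134621·85.5) ≈ 0.316.

0.316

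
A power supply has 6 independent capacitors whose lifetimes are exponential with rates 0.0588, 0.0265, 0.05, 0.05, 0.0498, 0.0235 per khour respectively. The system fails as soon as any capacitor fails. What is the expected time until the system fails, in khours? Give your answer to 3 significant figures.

3.87

The time to first failure is exponential with rate Σλ = 0.0588 + 0.0265 + 0.05 + 0.05 + 0.0498 + 0.0235 = 0.2586.
E[min] = 1/Σλ = 1/0.2586 = 3.86698 khours.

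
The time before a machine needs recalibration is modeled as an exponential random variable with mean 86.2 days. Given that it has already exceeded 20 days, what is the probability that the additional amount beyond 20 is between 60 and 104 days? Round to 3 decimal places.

The rate is λ = 1/86.2 = 0.0116009 per day.
Memoryless: the residual past 20 is again Exp(λ).
P(60 < residual < 104) = e^(−λ·60) − e^(−λ·104) = 0.49855 − 0.29924 ≈ 0.199.

0.199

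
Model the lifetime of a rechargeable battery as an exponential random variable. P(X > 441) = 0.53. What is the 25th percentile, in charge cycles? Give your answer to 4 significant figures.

e^(−λ·441) = 0.53 ⇒ λ = −ln(0.53)/441 = 0.00143963.
25th percentile: 1 − e^(−λt) = 0.25, t = −ln(0.75)/λ = 199.83 charge cycles.

199.8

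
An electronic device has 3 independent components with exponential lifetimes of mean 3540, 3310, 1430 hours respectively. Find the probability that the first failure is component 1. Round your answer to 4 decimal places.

Rates: λ_i = 1/mean_i → 0.000282486, 0.000302115, 0.000699301; Σλ = 0.0012839.
P(component 1 first) = λ_1/Σλ = 0.000282486/0.0012839 ≈ 0.2200.

0.2200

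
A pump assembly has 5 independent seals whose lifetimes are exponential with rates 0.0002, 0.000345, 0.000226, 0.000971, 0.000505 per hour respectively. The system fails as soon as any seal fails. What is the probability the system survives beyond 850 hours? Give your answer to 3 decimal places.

The time to first failure is exponential with rate Σλ = 0.0002 + 0.000345 + 0.000226 + 0.000971 + 0.000505 = 0.002247.
P(min > 850) = e^(−0.002247·850) = e^(−1.9099) ≈ 0.148.

0.148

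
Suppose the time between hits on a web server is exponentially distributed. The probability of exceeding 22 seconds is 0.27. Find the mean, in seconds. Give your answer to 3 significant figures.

16.8

e^(−λ·22) = 0.27 ⇒ λ = −ln(0.27)/22 = 0.0595152.
Mean = 1/λ = 16.8024 seconds.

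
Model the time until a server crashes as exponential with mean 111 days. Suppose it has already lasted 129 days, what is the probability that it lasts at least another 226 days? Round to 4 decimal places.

0.1305

The rate is λ = 1/111 = 0.00900901 per day.
P(X > s+t | X > s) = e^(−λ(s+t))/e^(−λs) = e^(−λt), independent of s = 129.
P(X > 226) = e^(−2.036) ≈ 0.1305.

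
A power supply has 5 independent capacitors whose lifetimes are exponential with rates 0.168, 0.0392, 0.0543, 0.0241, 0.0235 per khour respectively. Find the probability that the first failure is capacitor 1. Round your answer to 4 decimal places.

The time to first failure is exponential with rate Σλ = 0.168 + 0.0392 + 0.0543 + 0.0241 + 0.0235 = 0.3091.
P(capacitor 1 first) = λ_1/Σλ = 0.168/0.3091 ≈ 0.5435.

0.5435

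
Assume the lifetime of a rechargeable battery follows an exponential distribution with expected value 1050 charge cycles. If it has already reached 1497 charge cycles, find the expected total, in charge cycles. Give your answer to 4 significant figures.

2547

The rate is λ = 1/1050 = 0.000952381 per charge cycle.
By memorylessness, E[X | X > 1497] = 1497 + 1/λ = 1497 + 1050 = 2547 charge cycles.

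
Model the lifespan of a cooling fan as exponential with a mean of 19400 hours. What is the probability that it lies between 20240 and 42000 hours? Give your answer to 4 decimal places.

The rate is λ = 1/19400 = 0.0000515464 per hour.
P(20240 < X < 42000) = e^(−λ·20240) − e^(−λ·42000) = 0.35229 − 0.11476 ≈ 0.2375.

0.2375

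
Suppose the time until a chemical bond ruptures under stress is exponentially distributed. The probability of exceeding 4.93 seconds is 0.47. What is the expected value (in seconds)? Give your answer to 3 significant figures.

6.53

e^(−λ·4.93) = 0.47 ⇒ λ = −ln(0.47)/4.93 = 0.153149.
Mean = 1/λ = 6.52961 seconds.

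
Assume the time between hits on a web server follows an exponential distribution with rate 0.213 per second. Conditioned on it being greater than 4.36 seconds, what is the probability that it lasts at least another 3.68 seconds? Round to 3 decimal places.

0.457

The exponential is memoryless, so the remaining time is again Exp(λ): the condition X > 4.36 is irrelevant.
P(X > 3.68) = e^(−0.78384) ≈ 0.457.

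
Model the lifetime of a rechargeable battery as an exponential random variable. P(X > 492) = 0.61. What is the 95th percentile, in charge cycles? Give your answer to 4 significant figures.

2982

e^(−λ·492) = 0.61 ⇒ λ = −ln(0.61)/492 = 0.00100467.
95th percentile: 1 − e^(−λt) = 0.95, t = −ln(0.05)/λ = 2981.82 charge cycles.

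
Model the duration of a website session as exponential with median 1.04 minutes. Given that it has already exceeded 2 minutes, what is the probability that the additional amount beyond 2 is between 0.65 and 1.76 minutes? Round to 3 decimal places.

0.339

For an exponential, median = ln(2)/λ, so λ = ln 2 / 1.04 = 0.666488 per minute.
Memoryless: the residual past 2 is again Exp(λ).
P(0.65 < residual < 1.76) = e^(−λ·0.65) − e^(−λ·1.76) = 0.64842 − 0.30943 ≈ 0.339.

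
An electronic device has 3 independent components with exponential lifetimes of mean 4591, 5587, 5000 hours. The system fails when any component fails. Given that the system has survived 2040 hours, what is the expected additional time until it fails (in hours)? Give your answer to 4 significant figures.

First-failure rate Σλ = 1/4591 + 1/5587 + 1/5000 = 0.000596804.
By memorylessness the expected residual is 1/Σλ = 1675.59 hours, regardless of the 2040 already elapsed.

1676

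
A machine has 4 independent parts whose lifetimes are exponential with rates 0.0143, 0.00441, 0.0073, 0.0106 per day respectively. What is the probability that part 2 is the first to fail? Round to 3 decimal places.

0.120

The time to first failure is exponential with rate Σλ = 0.0143 + 0.00441 + 0.0073 + 0.0106 = 0.03661.
P(part 2 first) = λ_2/Σλ = 0.00441/0.03661 ≈ 0.120.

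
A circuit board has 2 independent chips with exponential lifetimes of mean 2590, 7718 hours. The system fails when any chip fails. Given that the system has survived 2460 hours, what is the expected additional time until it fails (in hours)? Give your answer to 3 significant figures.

1940

First-failure rate Σλ = 1/2590 + 1/7718 = 0.000515668.
By memorylessness the expected residual is 1/Σλ = 1939.23 hours, regardless of the 2460 already elapsed.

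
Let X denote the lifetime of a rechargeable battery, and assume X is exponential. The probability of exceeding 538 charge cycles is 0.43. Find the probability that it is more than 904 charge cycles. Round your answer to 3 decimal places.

e^(−λ·538) = 0.43 ⇒ λ = −ln(0.43)/538 = 0.00156872.
P(X > 904) = e^(−0.00156872·904) = e^(−1.4181) ≈ 0.242.

0.242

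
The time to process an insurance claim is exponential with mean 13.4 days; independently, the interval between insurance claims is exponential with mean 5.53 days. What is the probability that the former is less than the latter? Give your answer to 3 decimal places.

λ_1 = 1/13.4 = 0.0746269, λ_2 = 1/5.53 = 0.180832.
For independent exponentials, P(the former < the latter) = λ_1/(λ_1+λ_2) = 0.0746269/0.255459 ≈ 0.292.

0.292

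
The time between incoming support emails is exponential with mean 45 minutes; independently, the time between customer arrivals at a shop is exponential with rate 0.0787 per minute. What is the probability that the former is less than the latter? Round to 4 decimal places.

λ_1 = 1/45 = 0.0222222, λ_2 = 0.0787.
For independent exponentials, P(the former < the latter) = λ_1/(λ_1+λ_2) = 0.0222222/0.100922 ≈ 0.2202.

0.2202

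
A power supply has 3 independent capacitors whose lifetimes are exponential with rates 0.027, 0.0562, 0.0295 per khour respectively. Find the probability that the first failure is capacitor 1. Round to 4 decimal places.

The time to first failure is exponential with rate Σλ = 0.027 + 0.0562 + 0.0295 = 0.1127.
P(capacitor 1 first) = λ_1/Σλ = 0.027/0.1127 ≈ 0.2396.

0.2396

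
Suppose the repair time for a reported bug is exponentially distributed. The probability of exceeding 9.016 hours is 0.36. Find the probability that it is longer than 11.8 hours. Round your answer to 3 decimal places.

0.263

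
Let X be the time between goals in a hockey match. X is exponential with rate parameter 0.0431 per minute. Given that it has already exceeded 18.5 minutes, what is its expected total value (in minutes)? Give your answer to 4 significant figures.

41.70

By memorylessness, E[X | X > 18.5] = 18.5 + 1/λ = 18.5 + 23.2019 = 41.7019 minutes.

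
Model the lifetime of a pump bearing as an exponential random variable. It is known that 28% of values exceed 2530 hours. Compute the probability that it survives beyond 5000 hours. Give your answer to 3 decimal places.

e^(−λ·2530) = 0.28 ⇒ λ = −ln(0.28)/2530 = 0.000503148.
P(X > 5000) = e^(−0.000503148·5000) = e^(−2.5157) ≈ 0.081.

0.081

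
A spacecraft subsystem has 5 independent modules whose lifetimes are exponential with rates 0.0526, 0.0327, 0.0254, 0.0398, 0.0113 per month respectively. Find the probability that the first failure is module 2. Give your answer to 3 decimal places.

0.202

The time to first failure is exponential with rate Σλ = 0.0526 + 0.0327 + 0.0254 + 0.0398 + 0.0113 = 0.1618.
P(module 2 first) = λ_2/Σλ = 0.0327/0.1618 ≈ 0.202.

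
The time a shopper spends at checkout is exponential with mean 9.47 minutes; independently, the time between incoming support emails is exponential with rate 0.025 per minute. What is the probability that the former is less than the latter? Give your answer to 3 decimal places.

0.809

λ_1 = 1/9.47 = 0.105597, λ_2 = 0.025.
For independent exponentials, P(the former < the latter) = λ_1/(λ_1+λ_2) = 0.105597/0.130597 ≈ 0.809.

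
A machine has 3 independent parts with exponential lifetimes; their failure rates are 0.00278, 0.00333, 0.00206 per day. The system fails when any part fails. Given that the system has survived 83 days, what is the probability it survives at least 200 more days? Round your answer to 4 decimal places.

Time to first failure ~ Exp(Σλ) with Σλ = 0.00817.
By memorylessness, P(T > 83+200 | T > 83) = P(T > 200) = e^(−0.00817·200) ≈ 0.1951.

0.1951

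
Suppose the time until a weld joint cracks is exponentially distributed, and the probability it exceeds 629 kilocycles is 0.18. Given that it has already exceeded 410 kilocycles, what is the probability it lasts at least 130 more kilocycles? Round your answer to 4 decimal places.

0.7016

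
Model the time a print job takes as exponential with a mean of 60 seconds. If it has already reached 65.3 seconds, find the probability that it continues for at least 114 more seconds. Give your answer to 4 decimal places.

The rate is λ = 1/60 = 0.0166667 per second.
The exponential is memoryless, so the remaining time is again Exp(λ): the condition X > 65.3 is irrelevant.
P(X > 114) = e^(−1.9) ≈ 0.1496.

0.1496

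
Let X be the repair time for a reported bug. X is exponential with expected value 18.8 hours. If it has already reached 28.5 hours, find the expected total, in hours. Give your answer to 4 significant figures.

47.30

The rate is λ = 1/18.8 = 0.0531915 per hour.
By memorylessness, E[X | X > 28.5] = 28.5 + 1/λ = 28.5 + 18.8 = 47.3 hours.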